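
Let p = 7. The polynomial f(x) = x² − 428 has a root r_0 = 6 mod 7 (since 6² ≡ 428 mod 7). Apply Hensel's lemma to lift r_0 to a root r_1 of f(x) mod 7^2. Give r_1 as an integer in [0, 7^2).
r_1 = 6 (mod 49)

Hensel's recurrence: r_{i+1} = r_i − f(r_i)·(f′(r_i))^{-1} mod 7^{i+2}, with f′(x) = 2x. Iterate:
  r_0 = 6 (mod 7)
  r_1 = 6 (mod 49)
Final: r_1 = 6, and one checks f(r_1) ≡ 0 mod 7^2.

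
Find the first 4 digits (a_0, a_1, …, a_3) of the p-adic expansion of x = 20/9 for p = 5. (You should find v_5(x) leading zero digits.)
(a_0, …, a_3) = (0, 1, 1, 2)

v_5(20/9) = 1, so a_0 = ... = a_0 = 0. Factor out: x = 5^1 · u with u = 4/9 a unit in ℤ_5. Expand u iteratively via a_{v+i} = u_i mod 5, u_{i+1} = (u_i − a_{v+i})/5:
  u_0 = 4/9;  a_1 = 1;  u_1 = (u_0 − 1)/5 = -1/9
  u_1 = -1/9;  a_2 = 1;  u_2 = (u_1 − 1)/5 = -2/9
  u_2 = -2/9;  a_3 = 2;  u_3 = (u_2 − 2)/5 = -4/9
Digits: (0, 1, 1, 2).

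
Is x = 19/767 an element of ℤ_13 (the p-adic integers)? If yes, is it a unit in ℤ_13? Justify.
x ∉ ℤ_13 (v_13(x) = -1 < 0)

ℤ_13 = {x ∈ ℚ_13 : v_13(x) ≥ 0} and ℤ_13^× = {x ∈ ℤ_13 : v_13(x) = 0}. Here v_13(19/767) = v_13(num) − v_13(den) = -1; compare against these criteria.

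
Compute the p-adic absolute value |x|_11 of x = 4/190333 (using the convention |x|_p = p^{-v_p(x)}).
|4/190333|_11 = 14641

Step 1 — compute v_11(x) by factoring powers of 11 out of the numerator and denominator: v_11(4/190333) = -4. Step 2 — apply |x|_p = p^{-v_p(x)} = 11^{4} = 14641.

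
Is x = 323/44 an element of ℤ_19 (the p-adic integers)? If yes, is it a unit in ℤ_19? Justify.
x ∈ ℤ_19 but not a unit; v_19(x) = 1 > 0

ℤ_19 = {x ∈ ℚ_19 : v_19(x) ≥ 0} and ℤ_19^× = {x ∈ ℤ_19 : v_19(x) = 0}. Here v_19(323/44) = v_19(num) − v_19(den) = 1; compare against these criteria.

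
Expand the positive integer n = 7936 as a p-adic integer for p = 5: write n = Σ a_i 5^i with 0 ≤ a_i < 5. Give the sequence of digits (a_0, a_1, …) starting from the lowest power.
(a_0, a_1, …) = (1, 2, 2, 3, 2, 2)

Repeated division by 5 gives the digits low-to-high: 7936 = 1 + 2·5^1 + 2·5^2 + 3·5^3 + 2·5^4 + 2·5^5. Digit sequence: (1, 2, 2, 3, 2, 2).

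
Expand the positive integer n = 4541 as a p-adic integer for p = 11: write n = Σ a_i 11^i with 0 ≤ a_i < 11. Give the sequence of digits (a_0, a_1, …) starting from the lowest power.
(a_0, a_1, …) = (9, 5, 4, 3)

Repeated division by 11 gives the digits low-to-high: 4541 = 9 + 5·11^1 + 4·11^2 + 3·11^3. Digit sequence: (9, 5, 4, 3).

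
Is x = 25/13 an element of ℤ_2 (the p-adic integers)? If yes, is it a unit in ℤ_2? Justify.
x ∈ ℤ_2^× (unit); v_2(x) = 0

ℤ_2 = {x ∈ ℚ_2 : v_2(x) ≥ 0} and ℤ_2^× = {x ∈ ℤ_2 : v_2(x) = 0}. Here v_2(25/13) = v_2(num) − v_2(den) = 0; compare against these criteria.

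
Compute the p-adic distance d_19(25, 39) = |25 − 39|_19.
d_19(25, 39) = 1

Step 1 — x − y = 25 − 39 = -14. Step 2 — v_19(-14) = 0 (factor: -14 = −(19^0 · 14); the sign does not affect v_p). Step 3 — |x − y|_19 = 19^{0} = 1.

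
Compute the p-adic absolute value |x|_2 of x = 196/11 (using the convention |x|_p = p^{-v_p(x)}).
|196/11|_2 = 1/4

Step 1 — compute v_2(x) by factoring powers of 2 out of the numerator and denominator: v_2(196/11) = 2. Step 2 — apply |x|_p = p^{-v_p(x)} = 2^{-2} = 1/4.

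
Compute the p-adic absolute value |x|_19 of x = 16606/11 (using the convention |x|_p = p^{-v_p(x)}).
|16606/11|_19 = 1/361

Step 1 — compute v_19(x) by factoring powers of 19 out of the numerator and denominator: v_19(16606/11) = 2. Step 2 — apply |x|_p = p^{-v_p(x)} = 19^{-2} = 1/361.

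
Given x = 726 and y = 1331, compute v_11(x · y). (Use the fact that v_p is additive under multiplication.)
v_11(966306) = 5

v_p(x) = 2 (factor: 726 = 11^2 · 6); v_p(y) = 3 (factor: 1331 = 11^3 · 1). Additivity: v_p(xy) = v_p(x) + v_p(y) = 2 + 3 = 5. (Direct check: xy = 966306 = 11^5 · (6).)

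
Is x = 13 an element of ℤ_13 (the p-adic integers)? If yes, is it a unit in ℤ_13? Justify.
x ∈ ℤ_13 but not a unit; v_13(x) = 1 > 0

ℤ_13 = {x ∈ ℚ_13 : v_13(x) ≥ 0} and ℤ_13^× = {x ∈ ℤ_13 : v_13(x) = 0}. Here v_13(13) = v_13(num) − v_13(den) = 1; compare against these criteria.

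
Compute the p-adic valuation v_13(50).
v_13(50) = 0

v_13(n) is the largest exponent k such that 13^k divides n. Factor out: 50 = 13^0 · 50. (Sign doesn't affect v_p.) So v_13(50) = 0.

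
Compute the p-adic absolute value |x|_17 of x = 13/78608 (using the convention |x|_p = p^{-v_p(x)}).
|13/78608|_17 = 4913

Step 1 — compute v_17(x) by factoring powers of 17 out of the numerator and denominator: v_17(13/78608) = -3. Step 2 — apply |x|_p = p^{-v_p(x)} = 17^{3} = 4913.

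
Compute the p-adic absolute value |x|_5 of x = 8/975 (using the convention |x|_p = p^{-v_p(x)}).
|8/975|_5 = 25

Step 1 — compute v_5(x) by factoring powers of 5 out of the numerator and denominator: v_5(8/975) = -2. Step 2 — apply |x|_p = p^{-v_p(x)} = 5^{2} = 25.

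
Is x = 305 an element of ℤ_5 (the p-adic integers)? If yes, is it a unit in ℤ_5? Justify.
x ∈ ℤ_5 but not a unit; v_5(x) = 1 > 0

ℤ_5 = {x ∈ ℚ_5 : v_5(x) ≥ 0} and ℤ_5^× = {x ∈ ℤ_5 : v_5(x) = 0}. Here v_5(305) = v_5(num) − v_5(den) = 1; compare against these criteria.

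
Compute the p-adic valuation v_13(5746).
v_13(5746) = 2

v_13(n) is the largest exponent k such that 13^k divides n. Factor out: 5746 = 13^2 · 34. (Sign doesn't affect v_p.) So v_13(5746) = 2.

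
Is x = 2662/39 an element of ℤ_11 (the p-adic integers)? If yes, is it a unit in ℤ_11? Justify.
x ∈ ℤ_11 but not a unit; v_11(x) = 3 > 0

ℤ_11 = {x ∈ ℚ_11 : v_11(x) ≥ 0} and ℤ_11^× = {x ∈ ℤ_11 : v_11(x) = 0}. Here v_11(2662/39) = v_11(num) − v_11(den) = 3; compare against these criteria.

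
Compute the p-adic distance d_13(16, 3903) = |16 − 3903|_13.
d_13(16, 3903) = 1/169

Step 1 — x − y = 16 − 3903 = -3887. Step 2 — v_13(-3887) = 2 (factor: -3887 = −(13^2 · 23); the sign does not affect v_p). Step 3 — |x − y|_13 = 13^{-2} = 1/169.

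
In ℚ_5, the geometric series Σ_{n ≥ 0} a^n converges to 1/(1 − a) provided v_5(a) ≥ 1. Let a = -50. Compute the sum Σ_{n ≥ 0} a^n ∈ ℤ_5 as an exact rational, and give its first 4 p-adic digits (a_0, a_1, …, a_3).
Σ a^n = 1/(1 − a) = 1/51;  first 4 digits = (1, 0, 3, 4)

v_5(a) = 2 ≥ 1, so the series converges in ℤ_5 to 1/(1 − a) = 1/(1 − (-50)) = 1/51. Expand this rational in ℤ_5: compute digits iteratively via d_i = x_i mod 5, x_{i+1} = (x_i − d_i)/5. The first 4 digits are (1, 0, 3, 4).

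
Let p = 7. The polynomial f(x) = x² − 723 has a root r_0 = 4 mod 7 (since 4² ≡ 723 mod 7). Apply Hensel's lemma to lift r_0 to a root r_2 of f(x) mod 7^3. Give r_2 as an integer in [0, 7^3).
r_2 = 123 (mod 343)

Hensel's recurrence: r_{i+1} = r_i − f(r_i)·(f′(r_i))^{-1} mod 7^{i+2}, with f′(x) = 2x. Iterate:
  r_0 = 4 (mod 7)
  r_1 = 25 (mod 49)
  r_2 = 123 (mod 343)
Final: r_2 = 123, and one checks f(r_2) ≡ 0 mod 7^3.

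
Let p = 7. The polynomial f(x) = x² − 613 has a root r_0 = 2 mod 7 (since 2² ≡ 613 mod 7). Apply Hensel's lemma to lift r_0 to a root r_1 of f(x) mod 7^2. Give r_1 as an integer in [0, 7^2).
r_1 = 44 (mod 49)

Hensel's recurrence: r_{i+1} = r_i − f(r_i)·(f′(r_i))^{-1} mod 7^{i+2}, with f′(x) = 2x. Iterate:
  r_0 = 2 (mod 7)
  r_1 = 44 (mod 49)
Final: r_1 = 44, and one checks f(r_1) ≡ 0 mod 7^2.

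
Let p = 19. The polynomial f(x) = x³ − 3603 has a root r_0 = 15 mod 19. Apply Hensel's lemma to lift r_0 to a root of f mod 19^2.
r_1 = 110 (mod 361)

Hensel: r_{i+1} = r_i − f(r_i)/f′(r_i) mod 19^{i+2}, where f′(x) = 3x². Iterate:
  r_0 = 15 (mod 19)
  r_1 = 110 (mod 361)
Final: r = 110 with f(r) ≡ 0 mod 19^2.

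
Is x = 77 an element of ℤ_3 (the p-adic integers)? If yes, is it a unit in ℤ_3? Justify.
x ∈ ℤ_3^× (unit); v_3(x) = 0

ℤ_3 = {x ∈ ℚ_3 : v_3(x) ≥ 0} and ℤ_3^× = {x ∈ ℤ_3 : v_3(x) = 0}. Here v_3(77) = v_3(num) − v_3(den) = 0; compare against these criteria.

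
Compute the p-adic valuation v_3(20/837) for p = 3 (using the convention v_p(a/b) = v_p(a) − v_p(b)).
v_3(20/837) = -3

Factor powers of 3 from the numerator and denominator of the reduced fraction: 20 = 3^0 · 20 and 837 = 3^3 · 31. Apply v_p(a/b) = v_p(a) − v_p(b): v_3(20/837) = 0 − 3 = -3.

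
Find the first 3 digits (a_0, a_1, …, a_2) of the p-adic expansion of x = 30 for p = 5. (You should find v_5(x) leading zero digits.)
(a_0, …, a_2) = (0, 1, 1)

v_5(30) = 1, so a_0 = ... = a_0 = 0. Factor out: x = 5^1 · u with u = 6 a unit in ℤ_5. Expand u iteratively via a_{v+i} = u_i mod 5, u_{i+1} = (u_i − a_{v+i})/5:
  u_0 = 6;  a_1 = 1;  u_1 = (u_0 − 1)/5 = 1
  u_1 = 1;  a_2 = 1;  u_2 = (u_1 − 1)/5 = 0
Digits: (0, 1, 1).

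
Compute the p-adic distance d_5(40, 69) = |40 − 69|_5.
d_5(40, 69) = 1

Step 1 — x − y = 40 − 69 = -29. Step 2 — v_5(-29) = 0 (factor: -29 = −(5^0 · 29); the sign does not affect v_p). Step 3 — |x − y|_5 = 5^{0} = 1.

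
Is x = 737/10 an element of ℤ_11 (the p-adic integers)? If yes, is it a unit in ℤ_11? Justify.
x ∈ ℤ_11 but not a unit; v_11(x) = 1 > 0

ℤ_11 = {x ∈ ℚ_11 : v_11(x) ≥ 0} and ℤ_11^× = {x ∈ ℤ_11 : v_11(x) = 0}. Here v_11(737/10) = v_11(num) − v_11(den) = 1; compare against these criteria.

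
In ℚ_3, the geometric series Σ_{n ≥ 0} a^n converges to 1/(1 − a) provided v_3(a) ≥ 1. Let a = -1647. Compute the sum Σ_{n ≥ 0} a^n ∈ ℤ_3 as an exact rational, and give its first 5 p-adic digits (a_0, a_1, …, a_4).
Σ a^n = 1/(1 − a) = 1/1648;  first 5 digits = (1, 0, 0, 2, 0)

v_3(a) = 3 ≥ 1, so the series converges in ℤ_3 to 1/(1 − a) = 1/(1 − (-1647)) = 1/1648. Expand this rational in ℤ_3: compute digits iteratively via d_i = x_i mod 3, x_{i+1} = (x_i − d_i)/3. The first 5 digits are (1, 0, 0, 2, 0).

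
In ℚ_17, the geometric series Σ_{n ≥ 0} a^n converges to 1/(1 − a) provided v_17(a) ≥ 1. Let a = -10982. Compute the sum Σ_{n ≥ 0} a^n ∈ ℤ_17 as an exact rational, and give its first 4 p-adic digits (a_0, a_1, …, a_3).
Σ a^n = 1/(1 − a) = 1/10983;  first 4 digits = (1, 0, 13, 14)

v_17(a) = 2 ≥ 1, so the series converges in ℤ_17 to 1/(1 − a) = 1/(1 − (-10982)) = 1/10983. Expand this rational in ℤ_17: compute digits iteratively via d_i = x_i mod 17, x_{i+1} = (x_i − d_i)/17. The first 4 digits are (1, 0, 13, 14).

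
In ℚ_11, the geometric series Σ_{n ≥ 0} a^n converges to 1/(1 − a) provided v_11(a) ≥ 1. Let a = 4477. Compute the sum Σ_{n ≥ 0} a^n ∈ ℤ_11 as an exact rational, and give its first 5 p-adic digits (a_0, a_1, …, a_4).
Σ a^n = 1/(1 − a) = -1/4476;  first 5 digits = (1, 0, 4, 3, 5)

v_11(a) = 2 ≥ 1, so the series converges in ℤ_11 to 1/(1 − a) = 1/(1 − 4477) = -1/4476. Expand this rational in ℤ_11: compute digits iteratively via d_i = x_i mod 11, x_{i+1} = (x_i − d_i)/11. The first 5 digits are (1, 0, 4, 3, 5).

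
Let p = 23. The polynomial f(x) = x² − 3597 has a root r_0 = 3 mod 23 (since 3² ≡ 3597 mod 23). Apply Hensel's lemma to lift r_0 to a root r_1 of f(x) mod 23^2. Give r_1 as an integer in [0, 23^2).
r_1 = 72 (mod 529)

Hensel's recurrence: r_{i+1} = r_i − f(r_i)·(f′(r_i))^{-1} mod 23^{i+2}, with f′(x) = 2x. Iterate:
  r_0 = 3 (mod 23)
  r_1 = 72 (mod 529)
Final: r_1 = 72, and one checks f(r_1) ≡ 0 mod 23^2.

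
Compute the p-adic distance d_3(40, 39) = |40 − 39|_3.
d_3(40, 39) = 1

Step 1 — x − y = 40 − 39 = 1. Step 2 — v_3(1) = 0 (factor: 1 = (3^0 · 1); the sign does not affect v_p). Step 3 — |x − y|_3 = 3^{0} = 1.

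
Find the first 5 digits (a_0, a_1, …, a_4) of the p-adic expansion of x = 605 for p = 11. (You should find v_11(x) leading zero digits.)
(a_0, …, a_4) = (0, 0, 5, 0, 0)

v_11(605) = 2, so a_0 = ... = a_1 = 0. Factor out: x = 11^2 · u with u = 5 a unit in ℤ_11. Expand u iteratively via a_{v+i} = u_i mod 11, u_{i+1} = (u_i − a_{v+i})/11:
  u_0 = 5;  a_2 = 5;  u_1 = (u_0 − 5)/11 = 0
  u_1 = 0;  a_3 = 0;  u_2 = (u_1 − 0)/11 = 0
  u_2 = 0;  a_4 = 0;  u_3 = (u_2 − 0)/11 = 0
Digits: (0, 0, 5, 0, 0).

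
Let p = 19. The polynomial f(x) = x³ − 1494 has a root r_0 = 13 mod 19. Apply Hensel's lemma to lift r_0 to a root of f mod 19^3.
r_2 = 4402 (mod 6859)

Hensel: r_{i+1} = r_i − f(r_i)/f′(r_i) mod 19^{i+2}, where f′(x) = 3x². Iterate:
  r_0 = 13 (mod 19)
  r_1 = 70 (mod 361)
  r_2 = 4402 (mod 6859)
Final: r = 4402 with f(r) ≡ 0 mod 19^3.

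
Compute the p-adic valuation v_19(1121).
v_19(1121) = 1

v_19(n) is the largest exponent k such that 19^k divides n. Factor out: 1121 = 19^1 · 59. (Sign doesn't affect v_p.) So v_19(1121) = 1.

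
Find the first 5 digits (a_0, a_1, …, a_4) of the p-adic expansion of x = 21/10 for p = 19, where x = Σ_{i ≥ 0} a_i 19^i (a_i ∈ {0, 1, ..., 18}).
(a_0, …, a_4) = (4, 17, 1, 17, 1)

v_19(21/10) = 0 (numerator and denominator both coprime to 19), so x ∈ ℤ_19^×. Compute digits iteratively via a_i = x_i mod 19, x_{i+1} = (x_i − a_i)/19, with x_0 = x:
  x_0 = 21/10;  a_0 = 4;  x_1 = (x_0 − 4)/19 = -1/10
  x_1 = -1/10;  a_1 = 17;  x_2 = (x_1 − 17)/19 = -9/10
  x_2 = -9/10;  a_2 = 1;  x_3 = (x_2 − 1)/19 = -1/10
  x_3 = -1/10;  a_3 = 17;  x_4 = (x_3 − 17)/19 = -9/10
  x_4 = -9/10;  a_4 = 1;  x_5 = (x_4 − 1)/19 = -1/10
Digits: (4, 17, 1, 17, 1).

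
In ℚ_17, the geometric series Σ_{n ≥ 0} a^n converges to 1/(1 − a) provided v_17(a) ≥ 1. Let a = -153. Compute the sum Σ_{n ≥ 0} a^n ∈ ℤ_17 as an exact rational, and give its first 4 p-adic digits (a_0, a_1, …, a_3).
Σ a^n = 1/(1 − a) = 1/154;  first 4 digits = (1, 8, 12, 6)

v_17(a) = 1 ≥ 1, so the series converges in ℤ_17 to 1/(1 − a) = 1/(1 − (-153)) = 1/154. Expand this rational in ℤ_17: compute digits iteratively via d_i = x_i mod 17, x_{i+1} = (x_i − d_i)/17. The first 4 digits are (1, 8, 12, 6).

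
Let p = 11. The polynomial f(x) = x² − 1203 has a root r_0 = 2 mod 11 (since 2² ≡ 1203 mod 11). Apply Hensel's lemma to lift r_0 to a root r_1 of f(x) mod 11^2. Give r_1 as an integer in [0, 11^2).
r_1 = 90 (mod 121)

Hensel's recurrence: r_{i+1} = r_i − f(r_i)·(f′(r_i))^{-1} mod 11^{i+2}, with f′(x) = 2x. Iterate:
  r_0 = 2 (mod 11)
  r_1 = 90 (mod 121)
Final: r_1 = 90, and one checks f(r_1) ≡ 0 mod 11^2.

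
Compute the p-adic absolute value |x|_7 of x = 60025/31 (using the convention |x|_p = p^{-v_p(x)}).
|60025/31|_7 = 1/2401

Step 1 — compute v_7(x) by factoring powers of 7 out of the numerator and denominator: v_7(60025/31) = 4. Step 2 — apply |x|_p = p^{-v_p(x)} = 7^{-4} = 1/2401.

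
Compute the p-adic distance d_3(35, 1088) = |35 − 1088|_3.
d_3(35, 1088) = 1/81

Step 1 — x − y = 35 − 1088 = -1053. Step 2 — v_3(-1053) = 4 (factor: -1053 = −(3^4 · 13); the sign does not affect v_p). Step 3 — |x − y|_3 = 3^{-4} = 1/81.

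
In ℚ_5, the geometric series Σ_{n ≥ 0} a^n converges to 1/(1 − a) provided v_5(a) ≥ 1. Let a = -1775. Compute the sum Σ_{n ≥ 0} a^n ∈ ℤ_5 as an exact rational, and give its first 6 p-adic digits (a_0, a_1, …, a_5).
Σ a^n = 1/(1 − a) = 1/1776;  first 6 digits = (1, 0, 4, 0, 3, 2)

v_5(a) = 2 ≥ 1, so the series converges in ℤ_5 to 1/(1 − a) = 1/(1 − (-1775)) = 1/1776. Expand this rational in ℤ_5: compute digits iteratively via d_i = x_i mod 5, x_{i+1} = (x_i − d_i)/5. The first 6 digits are (1, 0, 4, 0, 3, 2).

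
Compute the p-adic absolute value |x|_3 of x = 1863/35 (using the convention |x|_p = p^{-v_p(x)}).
|1863/35|_3 = 1/81

Step 1 — compute v_3(x) by factoring powers of 3 out of the numerator and denominator: v_3(1863/35) = 4. Step 2 — apply |x|_p = p^{-v_p(x)} = 3^{-4} = 1/81.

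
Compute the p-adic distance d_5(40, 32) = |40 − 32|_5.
d_5(40, 32) = 1

Step 1 — x − y = 40 − 32 = 8. Step 2 — v_5(8) = 0 (factor: 8 = (5^0 · 8); the sign does not affect v_p). Step 3 — |x − y|_5 = 5^{0} = 1.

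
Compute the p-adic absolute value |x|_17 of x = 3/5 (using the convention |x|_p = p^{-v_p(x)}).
|3/5|_17 = 1

Step 1 — compute v_17(x) by factoring powers of 17 out of the numerator and denominator: v_17(3/5) = 0. Step 2 — apply |x|_p = p^{-v_p(x)} = 17^{0} = 1.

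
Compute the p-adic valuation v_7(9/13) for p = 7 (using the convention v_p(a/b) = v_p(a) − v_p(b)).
v_7(9/13) = 0

Factor powers of 7 from the numerator and denominator of the reduced fraction: 9 = 7^0 · 9 and 13 = 7^0 · 13. Apply v_p(a/b) = v_p(a) − v_p(b): v_7(9/13) = 0 − 0 = 0.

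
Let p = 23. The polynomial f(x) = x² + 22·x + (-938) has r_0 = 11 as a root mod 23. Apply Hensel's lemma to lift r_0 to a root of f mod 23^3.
r_2 = 11626 (mod 12167)

Hensel: r_{i+1} = r_i − f(r_i)·(f′(r_i))^{-1} mod 23^{i+2}, f′(x) = 2x + 22. Iterate:
  r_0 = 11 (mod 23)
  r_1 = 517 (mod 529)
  r_2 = 11626 (mod 12167)
Final: r = 11626 satisfies f(r) ≡ 0 mod 23^3.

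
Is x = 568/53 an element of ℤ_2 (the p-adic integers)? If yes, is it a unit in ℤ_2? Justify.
x ∈ ℤ_2 but not a unit; v_2(x) = 3 > 0

ℤ_2 = {x ∈ ℚ_2 : v_2(x) ≥ 0} and ℤ_2^× = {x ∈ ℤ_2 : v_2(x) = 0}. Here v_2(568/53) = v_2(num) − v_2(den) = 3; compare against these criteria.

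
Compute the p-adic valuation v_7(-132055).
v_7(-132055) = 4

v_7(n) is the largest exponent k such that 7^k divides n. Factor out: -132055 = -7^4 · 55. (Sign doesn't affect v_p.) So v_7(-132055) = 4.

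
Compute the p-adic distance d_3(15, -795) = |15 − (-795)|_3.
d_3(15, -795) = 1/81

Step 1 — x − y = 15 − (-795) = 810. Step 2 — v_3(810) = 4 (factor: 810 = (3^4 · 10); the sign does not affect v_p). Step 3 — |x − y|_3 = 3^{-4} = 1/81.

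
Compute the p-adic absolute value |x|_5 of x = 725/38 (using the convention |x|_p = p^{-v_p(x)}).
|725/38|_5 = 1/25

Step 1 — compute v_5(x) by factoring powers of 5 out of the numerator and denominator: v_5(725/38) = 2. Step 2 — apply |x|_p = p^{-v_p(x)} = 5^{-2} = 1/25.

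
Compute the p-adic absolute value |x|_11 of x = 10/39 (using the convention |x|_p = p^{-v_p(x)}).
|10/39|_11 = 1

Step 1 — compute v_11(x) by factoring powers of 11 out of the numerator and denominator: v_11(10/39) = 0. Step 2 — apply |x|_p = p^{-v_p(x)} = 11^{0} = 1.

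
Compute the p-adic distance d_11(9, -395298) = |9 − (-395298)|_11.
d_11(9, -395298) = 1/14641

Step 1 — x − y = 9 − (-395298) = 395307. Step 2 — v_11(395307) = 4 (factor: 395307 = (11^4 · 27); the sign does not affect v_p). Step 3 — |x − y|_11 = 11^{-4} = 1/14641.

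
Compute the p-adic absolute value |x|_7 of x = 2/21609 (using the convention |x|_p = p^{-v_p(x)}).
|2/21609|_7 = 2401

Step 1 — compute v_7(x) by factoring powers of 7 out of the numerator and denominator: v_7(2/21609) = -4. Step 2 — apply |x|_p = p^{-v_p(x)} = 7^{4} = 2401.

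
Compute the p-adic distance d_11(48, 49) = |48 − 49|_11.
d_11(48, 49) = 1

Step 1 — x − y = 48 − 49 = -1. Step 2 — v_11(-1) = 0 (factor: -1 = −(11^0 · 1); the sign does not affect v_p). Step 3 — |x − y|_11 = 11^{0} = 1.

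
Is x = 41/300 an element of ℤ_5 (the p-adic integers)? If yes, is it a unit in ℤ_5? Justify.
x ∉ ℤ_5 (v_5(x) = -2 < 0)

ℤ_5 = {x ∈ ℚ_5 : v_5(x) ≥ 0} and ℤ_5^× = {x ∈ ℤ_5 : v_5(x) = 0}. Here v_5(41/300) = v_5(num) − v_5(den) = -2; compare against these criteria.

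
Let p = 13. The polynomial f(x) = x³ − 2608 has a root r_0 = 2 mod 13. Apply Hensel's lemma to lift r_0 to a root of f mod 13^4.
r_3 = 4331 (mod 28561)

Hensel: r_{i+1} = r_i − f(r_i)/f′(r_i) mod 13^{i+2}, where f′(x) = 3x². Iterate:
  r_0 = 2 (mod 13)
  r_1 = 106 (mod 169)
  r_2 = 2134 (mod 2197)
  r_3 = 4331 (mod 28561)
Final: r = 4331 with f(r) ≡ 0 mod 13^4.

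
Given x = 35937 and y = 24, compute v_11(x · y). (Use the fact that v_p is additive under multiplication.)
v_11(862488) = 3

v_p(x) = 3 (factor: 35937 = 11^3 · 27); v_p(y) = 0 (factor: 24 = 11^0 · 24). Additivity: v_p(xy) = v_p(x) + v_p(y) = 3 + 0 = 3. (Direct check: xy = 862488 = 11^3 · (648).)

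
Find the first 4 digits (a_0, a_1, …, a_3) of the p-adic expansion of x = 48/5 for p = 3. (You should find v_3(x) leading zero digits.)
(a_0, …, a_3) = (0, 2, 1, 1)

v_3(48/5) = 1, so a_0 = ... = a_0 = 0. Factor out: x = 3^1 · u with u = 16/5 a unit in ℤ_3. Expand u iteratively via a_{v+i} = u_i mod 3, u_{i+1} = (u_i − a_{v+i})/3:
  u_0 = 16/5;  a_1 = 2;  u_1 = (u_0 − 2)/3 = 2/5
  u_1 = 2/5;  a_2 = 1;  u_2 = (u_1 − 1)/3 = -1/5
  u_2 = -1/5;  a_3 = 1;  u_3 = (u_2 − 1)/3 = -2/5
Digits: (0, 2, 1, 1).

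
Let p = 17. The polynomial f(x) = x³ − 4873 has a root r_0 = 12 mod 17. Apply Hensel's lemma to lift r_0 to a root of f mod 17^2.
r_1 = 131 (mod 289)

Hensel: r_{i+1} = r_i − f(r_i)/f′(r_i) mod 17^{i+2}, where f′(x) = 3x². Iterate:
  r_0 = 12 (mod 17)
  r_1 = 131 (mod 289)
Final: r = 131 with f(r) ≡ 0 mod 17^2.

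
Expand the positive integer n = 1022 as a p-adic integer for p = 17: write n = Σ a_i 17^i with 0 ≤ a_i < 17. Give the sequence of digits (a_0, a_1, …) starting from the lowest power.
(a_0, a_1, …) = (2, 9, 3)

Repeated division by 17 gives the digits low-to-high: 1022 = 2 + 9·17^1 + 3·17^2. Digit sequence: (2, 9, 3).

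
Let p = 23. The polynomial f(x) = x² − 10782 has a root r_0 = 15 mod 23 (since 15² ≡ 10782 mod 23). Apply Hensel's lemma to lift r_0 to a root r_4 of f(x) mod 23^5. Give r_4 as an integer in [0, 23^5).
r_4 = 95534 (mod 6436343)

Hensel's recurrence: r_{i+1} = r_i − f(r_i)·(f′(r_i))^{-1} mod 23^{i+2}, with f′(x) = 2x. Iterate:
  r_0 = 15 (mod 23)
  r_1 = 314 (mod 529)
  r_2 = 10365 (mod 12167)
  r_3 = 95534 (mod 279841)
  r_4 = 95534 (mod 6436343)
Final: r_4 = 95534, and one checks f(r_4) ≡ 0 mod 23^5.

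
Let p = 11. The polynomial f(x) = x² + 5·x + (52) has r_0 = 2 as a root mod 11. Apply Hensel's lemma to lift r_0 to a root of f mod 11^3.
r_2 = 761 (mod 1331)

Hensel: r_{i+1} = r_i − f(r_i)·(f′(r_i))^{-1} mod 11^{i+2}, f′(x) = 2x + 5. Iterate:
  r_0 = 2 (mod 11)
  r_1 = 35 (mod 121)
  r_2 = 761 (mod 1331)
Final: r = 761 satisfies f(r) ≡ 0 mod 11^3.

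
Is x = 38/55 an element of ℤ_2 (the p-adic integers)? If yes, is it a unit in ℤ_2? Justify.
x ∈ ℤ_2 but not a unit; v_2(x) = 1 > 0

ℤ_2 = {x ∈ ℚ_2 : v_2(x) ≥ 0} and ℤ_2^× = {x ∈ ℤ_2 : v_2(x) = 0}. Here v_2(38/55) = v_2(num) − v_2(den) = 1; compare against these criteria.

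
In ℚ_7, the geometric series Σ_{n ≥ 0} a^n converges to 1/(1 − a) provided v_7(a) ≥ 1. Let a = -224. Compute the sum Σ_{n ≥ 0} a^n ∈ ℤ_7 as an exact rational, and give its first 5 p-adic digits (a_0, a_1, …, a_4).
Σ a^n = 1/(1 − a) = 1/225;  first 5 digits = (1, 3, 4, 4, 5)

v_7(a) = 1 ≥ 1, so the series converges in ℤ_7 to 1/(1 − a) = 1/(1 − (-224)) = 1/225. Expand this rational in ℤ_7: compute digits iteratively via d_i = x_i mod 7, x_{i+1} = (x_i − d_i)/7. The first 5 digits are (1, 3, 4, 4, 5).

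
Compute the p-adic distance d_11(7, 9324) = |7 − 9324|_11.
d_11(7, 9324) = 1/1331

Step 1 — x − y = 7 − 9324 = -9317. Step 2 — v_11(-9317) = 3 (factor: -9317 = −(11^3 · 7); the sign does not affect v_p). Step 3 — |x − y|_11 = 11^{-3} = 1/1331.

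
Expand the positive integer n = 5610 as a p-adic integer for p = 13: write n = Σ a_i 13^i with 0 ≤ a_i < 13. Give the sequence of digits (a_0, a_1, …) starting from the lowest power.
(a_0, a_1, …) = (7, 2, 7, 2)

Repeated division by 13 gives the digits low-to-high: 5610 = 7 + 2·13^1 + 7·13^2 + 2·13^3. Digit sequence: (7, 2, 7, 2).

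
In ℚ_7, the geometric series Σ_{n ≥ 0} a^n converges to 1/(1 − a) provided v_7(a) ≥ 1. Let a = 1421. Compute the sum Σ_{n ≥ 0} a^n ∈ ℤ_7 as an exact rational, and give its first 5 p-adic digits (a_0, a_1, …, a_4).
Σ a^n = 1/(1 − a) = -1/1420;  first 5 digits = (1, 0, 1, 4, 1)

v_7(a) = 2 ≥ 1, so the series converges in ℤ_7 to 1/(1 − a) = 1/(1 − 1421) = -1/1420. Expand this rational in ℤ_7: compute digits iteratively via d_i = x_i mod 7, x_{i+1} = (x_i − d_i)/7. The first 5 digits are (1, 0, 1, 4, 1).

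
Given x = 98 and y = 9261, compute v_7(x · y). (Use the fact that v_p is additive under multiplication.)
v_7(907578) = 5

v_p(x) = 2 (factor: 98 = 7^2 · 2); v_p(y) = 3 (factor: 9261 = 7^3 · 27). Additivity: v_p(xy) = v_p(x) + v_p(y) = 2 + 3 = 5. (Direct check: xy = 907578 = 7^5 · (54).)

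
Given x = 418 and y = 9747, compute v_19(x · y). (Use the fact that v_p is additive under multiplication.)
v_19(4074246) = 3

v_p(x) = 1 (factor: 418 = 19^1 · 22); v_p(y) = 2 (factor: 9747 = 19^2 · 27). Additivity: v_p(xy) = v_p(x) + v_p(y) = 1 + 2 = 3. (Direct check: xy = 4074246 = 19^3 · (594).)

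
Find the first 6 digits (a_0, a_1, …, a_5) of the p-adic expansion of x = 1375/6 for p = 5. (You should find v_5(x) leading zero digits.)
(a_0, …, a_5) = (0, 0, 0, 1, 1, 4)

v_5(1375/6) = 3, so a_0 = ... = a_2 = 0. Factor out: x = 5^3 · u with u = 11/6 a unit in ℤ_5. Expand u iteratively via a_{v+i} = u_i mod 5, u_{i+1} = (u_i − a_{v+i})/5:
  u_0 = 11/6;  a_3 = 1;  u_1 = (u_0 − 1)/5 = 1/6
  u_1 = 1/6;  a_4 = 1;  u_2 = (u_1 − 1)/5 = -1/6
  u_2 = -1/6;  a_5 = 4;  u_3 = (u_2 − 4)/5 = -5/6
Digits: (0, 0, 0, 1, 1, 4).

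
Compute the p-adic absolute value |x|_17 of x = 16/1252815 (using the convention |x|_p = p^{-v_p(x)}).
|16/1252815|_17 = 83521

Step 1 — compute v_17(x) by factoring powers of 17 out of the numerator and denominator: v_17(16/1252815) = -4. Step 2 — apply |x|_p = p^{-v_p(x)} = 17^{4} = 83521.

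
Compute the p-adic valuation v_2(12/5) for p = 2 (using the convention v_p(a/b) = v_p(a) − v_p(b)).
v_2(12/5) = 2

Factor powers of 2 from the numerator and denominator of the reduced fraction: 12 = 2^2 · 3 and 5 = 2^0 · 5. Apply v_p(a/b) = v_p(a) − v_p(b): v_2(12/5) = 2 − 0 = 2.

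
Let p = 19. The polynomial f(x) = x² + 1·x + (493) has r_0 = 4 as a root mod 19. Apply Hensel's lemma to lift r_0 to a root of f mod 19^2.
r_1 = 308 (mod 361)

Hensel: r_{i+1} = r_i − f(r_i)·(f′(r_i))^{-1} mod 19^{i+2}, f′(x) = 2x + 1. Iterate:
  r_0 = 4 (mod 19)
  r_1 = 308 (mod 361)
Final: r = 308 satisfies f(r) ≡ 0 mod 19^2.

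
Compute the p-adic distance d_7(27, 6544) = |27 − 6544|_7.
d_7(27, 6544) = 1/343

Step 1 — x − y = 27 − 6544 = -6517. Step 2 — v_7(-6517) = 3 (factor: -6517 = −(7^3 · 19); the sign does not affect v_p). Step 3 — |x − y|_7 = 7^{-3} = 1/343.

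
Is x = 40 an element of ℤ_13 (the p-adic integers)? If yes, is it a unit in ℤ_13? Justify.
x ∈ ℤ_13^× (unit); v_13(x) = 0

ℤ_13 = {x ∈ ℚ_13 : v_13(x) ≥ 0} and ℤ_13^× = {x ∈ ℤ_13 : v_13(x) = 0}. Here v_13(40) = v_13(num) − v_13(den) = 0; compare against these criteria.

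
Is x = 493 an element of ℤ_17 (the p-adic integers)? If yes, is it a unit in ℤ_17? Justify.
x ∈ ℤ_17 but not a unit; v_17(x) = 1 > 0

ℤ_17 = {x ∈ ℚ_17 : v_17(x) ≥ 0} and ℤ_17^× = {x ∈ ℤ_17 : v_17(x) = 0}. Here v_17(493) = v_17(num) − v_17(den) = 1; compare against these criteria.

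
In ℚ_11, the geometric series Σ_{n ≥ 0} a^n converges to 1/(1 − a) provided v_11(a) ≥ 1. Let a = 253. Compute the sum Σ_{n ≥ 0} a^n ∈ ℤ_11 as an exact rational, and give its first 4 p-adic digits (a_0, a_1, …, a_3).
Σ a^n = 1/(1 − a) = -1/252;  first 4 digits = (1, 1, 3, 5)

v_11(a) = 1 ≥ 1, so the series converges in ℤ_11 to 1/(1 − a) = 1/(1 − 253) = -1/252. Expand this rational in ℤ_11: compute digits iteratively via d_i = x_i mod 11, x_{i+1} = (x_i − d_i)/11. The first 4 digits are (1, 1, 3, 5).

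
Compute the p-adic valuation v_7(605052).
v_7(605052) = 5

v_7(n) is the largest exponent k such that 7^k divides n. Factor out: 605052 = 7^5 · 36. (Sign doesn't affect v_p.) So v_7(605052) = 5.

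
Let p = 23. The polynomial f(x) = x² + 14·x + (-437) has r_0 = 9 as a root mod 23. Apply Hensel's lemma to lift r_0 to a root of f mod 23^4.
r_3 = 99369 (mod 279841)

Hensel: r_{i+1} = r_i − f(r_i)·(f′(r_i))^{-1} mod 23^{i+2}, f′(x) = 2x + 14. Iterate:
  r_0 = 9 (mod 23)
  r_1 = 446 (mod 529)
  r_2 = 2033 (mod 12167)
  r_3 = 99369 (mod 279841)
Final: r = 99369 satisfies f(r) ≡ 0 mod 23^4.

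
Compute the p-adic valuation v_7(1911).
v_7(1911) = 2

v_7(n) is the largest exponent k such that 7^k divides n. Factor out: 1911 = 7^2 · 39. (Sign doesn't affect v_p.) So v_7(1911) = 2.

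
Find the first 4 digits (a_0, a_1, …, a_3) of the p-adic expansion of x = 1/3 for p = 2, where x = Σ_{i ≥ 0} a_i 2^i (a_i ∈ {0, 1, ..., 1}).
(a_0, …, a_3) = (1, 1, 0, 1)

v_2(1/3) = 0 (numerator and denominator both coprime to 2), so x ∈ ℤ_2^×. Compute digits iteratively via a_i = x_i mod 2, x_{i+1} = (x_i − a_i)/2, with x_0 = x:
  x_0 = 1/3;  a_0 = 1;  x_1 = (x_0 − 1)/2 = -1/3
  x_1 = -1/3;  a_1 = 1;  x_2 = (x_1 − 1)/2 = -2/3
  x_2 = -2/3;  a_2 = 0;  x_3 = (x_2 − 0)/2 = -1/3
  x_3 = -1/3;  a_3 = 1;  x_4 = (x_3 − 1)/2 = -2/3
Digits: (1, 1, 0, 1).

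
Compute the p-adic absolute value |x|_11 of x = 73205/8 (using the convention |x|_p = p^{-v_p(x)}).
|73205/8|_11 = 1/14641

Step 1 — compute v_11(x) by factoring powers of 11 out of the numerator and denominator: v_11(73205/8) = 4. Step 2 — apply |x|_p = p^{-v_p(x)} = 11^{-4} = 1/14641.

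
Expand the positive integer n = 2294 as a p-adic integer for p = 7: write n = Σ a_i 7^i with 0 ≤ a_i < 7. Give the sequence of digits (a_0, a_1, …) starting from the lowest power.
(a_0, a_1, …) = (5, 5, 4, 6)

Repeated division by 7 gives the digits low-to-high: 2294 = 5 + 5·7^1 + 4·7^2 + 6·7^3. Digit sequence: (5, 5, 4, 6).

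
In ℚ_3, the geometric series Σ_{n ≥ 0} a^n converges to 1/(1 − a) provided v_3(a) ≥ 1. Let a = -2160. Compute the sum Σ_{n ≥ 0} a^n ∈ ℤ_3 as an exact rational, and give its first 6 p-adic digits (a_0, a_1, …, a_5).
Σ a^n = 1/(1 − a) = 1/2161;  first 6 digits = (1, 0, 0, 1, 0, 0)

v_3(a) = 3 ≥ 1, so the series converges in ℤ_3 to 1/(1 − a) = 1/(1 − (-2160)) = 1/2161. Expand this rational in ℤ_3: compute digits iteratively via d_i = x_i mod 3, x_{i+1} = (x_i − d_i)/3. The first 6 digits are (1, 0, 0, 1, 0, 0).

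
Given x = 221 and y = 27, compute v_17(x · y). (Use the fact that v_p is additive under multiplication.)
v_17(5967) = 1

v_p(x) = 1 (factor: 221 = 17^1 · 13); v_p(y) = 0 (factor: 27 = 17^0 · 27). Additivity: v_p(xy) = v_p(x) + v_p(y) = 1 + 0 = 1. (Direct check: xy = 5967 = 17^1 · (351).)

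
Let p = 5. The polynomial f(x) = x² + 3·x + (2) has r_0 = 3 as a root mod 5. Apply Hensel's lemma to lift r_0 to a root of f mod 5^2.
r_1 = 23 (mod 25)

Hensel: r_{i+1} = r_i − f(r_i)·(f′(r_i))^{-1} mod 5^{i+2}, f′(x) = 2x + 3. Iterate:
  r_0 = 3 (mod 5)
  r_1 = 23 (mod 25)
Final: r = 23 satisfies f(r) ≡ 0 mod 5^2.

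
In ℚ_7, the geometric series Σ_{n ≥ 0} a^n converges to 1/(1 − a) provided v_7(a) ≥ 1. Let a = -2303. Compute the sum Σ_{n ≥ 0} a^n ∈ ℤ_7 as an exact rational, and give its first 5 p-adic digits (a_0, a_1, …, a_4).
Σ a^n = 1/(1 − a) = 1/2304;  first 5 digits = (1, 0, 2, 0, 3)

v_7(a) = 2 ≥ 1, so the series converges in ℤ_7 to 1/(1 − a) = 1/(1 − (-2303)) = 1/2304. Expand this rational in ℤ_7: compute digits iteratively via d_i = x_i mod 7, x_{i+1} = (x_i − d_i)/7. The first 5 digits are (1, 0, 2, 0, 3).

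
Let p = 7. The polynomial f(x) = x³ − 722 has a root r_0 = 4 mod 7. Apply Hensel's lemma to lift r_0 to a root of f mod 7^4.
r_3 = 1208 (mod 2401)

Hensel: r_{i+1} = r_i − f(r_i)/f′(r_i) mod 7^{i+2}, where f′(x) = 3x². Iterate:
  r_0 = 4 (mod 7)
  r_1 = 32 (mod 49)
  r_2 = 179 (mod 343)
  r_3 = 1208 (mod 2401)
Final: r = 1208 with f(r) ≡ 0 mod 7^4.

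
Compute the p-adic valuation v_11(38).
v_11(38) = 0

v_11(n) is the largest exponent k such that 11^k divides n. Factor out: 38 = 11^0 · 38. (Sign doesn't affect v_p.) So v_11(38) = 0.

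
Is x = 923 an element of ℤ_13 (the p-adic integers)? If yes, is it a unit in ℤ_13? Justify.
x ∈ ℤ_13 but not a unit; v_13(x) = 1 > 0

ℤ_13 = {x ∈ ℚ_13 : v_13(x) ≥ 0} and ℤ_13^× = {x ∈ ℤ_13 : v_13(x) = 0}. Here v_13(923) = v_13(num) − v_13(den) = 1; compare against these criteria.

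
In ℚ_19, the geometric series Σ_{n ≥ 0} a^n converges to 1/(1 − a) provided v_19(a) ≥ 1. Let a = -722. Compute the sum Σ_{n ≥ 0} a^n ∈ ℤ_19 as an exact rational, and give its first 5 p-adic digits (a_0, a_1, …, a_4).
Σ a^n = 1/(1 − a) = 1/723;  first 5 digits = (1, 0, 17, 18, 3)

v_19(a) = 2 ≥ 1, so the series converges in ℤ_19 to 1/(1 − a) = 1/(1 − (-722)) = 1/723. Expand this rational in ℤ_19: compute digits iteratively via d_i = x_i mod 19, x_{i+1} = (x_i − d_i)/19. The first 5 digits are (1, 0, 17, 18, 3).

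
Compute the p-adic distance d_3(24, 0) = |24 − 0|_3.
d_3(24, 0) = 1/3

Step 1 — x − y = 24 − 0 = 24. Step 2 — v_3(24) = 1 (factor: 24 = (3^1 · 8); the sign does not affect v_p). Step 3 — |x − y|_3 = 3^{-1} = 1/3.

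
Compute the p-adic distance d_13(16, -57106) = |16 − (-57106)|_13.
d_13(16, -57106) = 1/28561

Step 1 — x − y = 16 − (-57106) = 57122. Step 2 — v_13(57122) = 4 (factor: 57122 = (13^4 · 2); the sign does not affect v_p). Step 3 — |x − y|_13 = 13^{-4} = 1/28561.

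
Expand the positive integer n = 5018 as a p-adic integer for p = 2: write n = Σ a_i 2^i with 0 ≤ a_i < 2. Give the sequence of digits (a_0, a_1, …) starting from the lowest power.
(a_0, a_1, …) = (0, 1, 0, 1, 1, 0, 0, 1, 1, 1, 0, 0, 1)

Repeated division by 2 gives the digits low-to-high: 5018 = 1·2^1 + 1·2^3 + 1·2^4 + 1·2^7 + 1·2^8 + 1·2^9 + 1·2^12. Digit sequence: (0, 1, 0, 1, 1, 0, 0, 1, 1, 1, 0, 0, 1).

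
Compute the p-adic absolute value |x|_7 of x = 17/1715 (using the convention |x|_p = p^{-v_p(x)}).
|17/1715|_7 = 343

Step 1 — compute v_7(x) by factoring powers of 7 out of the numerator and denominator: v_7(17/1715) = -3. Step 2 — apply |x|_p = p^{-v_p(x)} = 7^{3} = 343.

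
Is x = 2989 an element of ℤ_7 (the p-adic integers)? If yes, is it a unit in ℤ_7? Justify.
x ∈ ℤ_7 but not a unit; v_7(x) = 2 > 0

ℤ_7 = {x ∈ ℚ_7 : v_7(x) ≥ 0} and ℤ_7^× = {x ∈ ℤ_7 : v_7(x) = 0}. Here v_7(2989) = v_7(num) − v_7(den) = 2; compare against these criteria.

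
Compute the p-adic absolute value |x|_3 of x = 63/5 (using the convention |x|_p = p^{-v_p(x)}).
|63/5|_3 = 1/9

Step 1 — compute v_3(x) by factoring powers of 3 out of the numerator and denominator: v_3(63/5) = 2. Step 2 — apply |x|_p = p^{-v_p(x)} = 3^{-2} = 1/9.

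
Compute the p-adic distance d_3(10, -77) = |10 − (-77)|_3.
d_3(10, -77) = 1/3

Step 1 — x − y = 10 − (-77) = 87. Step 2 — v_3(87) = 1 (factor: 87 = (3^1 · 29); the sign does not affect v_p). Step 3 — |x − y|_3 = 3^{-1} = 1/3.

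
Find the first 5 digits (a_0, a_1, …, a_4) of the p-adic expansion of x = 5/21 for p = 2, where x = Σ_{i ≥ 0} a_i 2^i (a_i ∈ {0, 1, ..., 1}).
(a_0, …, a_4) = (1, 0, 0, 0, 1)

v_2(5/21) = 0 (numerator and denominator both coprime to 2), so x ∈ ℤ_2^×. Compute digits iteratively via a_i = x_i mod 2, x_{i+1} = (x_i − a_i)/2, with x_0 = x:
  x_0 = 5/21;  a_0 = 1;  x_1 = (x_0 − 1)/2 = -8/21
  x_1 = -8/21;  a_1 = 0;  x_2 = (x_1 − 0)/2 = -4/21
  x_2 = -4/21;  a_2 = 0;  x_3 = (x_2 − 0)/2 = -2/21
  x_3 = -2/21;  a_3 = 0;  x_4 = (x_3 − 0)/2 = -1/21
  x_4 = -1/21;  a_4 = 1;  x_5 = (x_4 − 1)/2 = -11/21
Digits: (1, 0, 0, 0, 1).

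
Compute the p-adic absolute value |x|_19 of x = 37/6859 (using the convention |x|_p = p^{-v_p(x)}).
|37/6859|_19 = 6859

Step 1 — compute v_19(x) by factoring powers of 19 out of the numerator and denominator: v_19(37/6859) = -3. Step 2 — apply |x|_p = p^{-v_p(x)} = 19^{3} = 6859.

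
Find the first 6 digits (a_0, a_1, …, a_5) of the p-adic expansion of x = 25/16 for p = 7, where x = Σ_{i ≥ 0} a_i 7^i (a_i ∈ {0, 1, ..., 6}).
(a_0, …, a_5) = (2, 3, 0, 3, 0, 3)

v_7(25/16) = 0 (numerator and denominator both coprime to 7), so x ∈ ℤ_7^×. Compute digits iteratively via a_i = x_i mod 7, x_{i+1} = (x_i − a_i)/7, with x_0 = x:
  x_0 = 25/16;  a_0 = 2;  x_1 = (x_0 − 2)/7 = -1/16
  x_1 = -1/16;  a_1 = 3;  x_2 = (x_1 − 3)/7 = -7/16
  x_2 = -7/16;  a_2 = 0;  x_3 = (x_2 − 0)/7 = -1/16
  x_3 = -1/16;  a_3 = 3;  x_4 = (x_3 − 3)/7 = -7/16
  x_4 = -7/16;  a_4 = 0;  x_5 = (x_4 − 0)/7 = -1/16
  x_5 = -1/16;  a_5 = 3;  x_6 = (x_5 − 3)/7 = -7/16
Digits: (2, 3, 0, 3, 0, 3).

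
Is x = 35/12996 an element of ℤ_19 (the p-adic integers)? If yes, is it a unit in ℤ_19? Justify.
x ∉ ℤ_19 (v_19(x) = -2 < 0)

ℤ_19 = {x ∈ ℚ_19 : v_19(x) ≥ 0} and ℤ_19^× = {x ∈ ℤ_19 : v_19(x) = 0}. Here v_19(35/12996) = v_19(num) − v_19(den) = -2; compare against these criteria.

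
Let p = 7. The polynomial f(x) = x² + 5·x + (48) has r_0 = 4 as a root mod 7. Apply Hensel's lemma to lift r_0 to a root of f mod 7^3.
r_2 = 88 (mod 343)

Hensel: r_{i+1} = r_i − f(r_i)·(f′(r_i))^{-1} mod 7^{i+2}, f′(x) = 2x + 5. Iterate:
  r_0 = 4 (mod 7)
  r_1 = 39 (mod 49)
  r_2 = 88 (mod 343)
Final: r = 88 satisfies f(r) ≡ 0 mod 7^3.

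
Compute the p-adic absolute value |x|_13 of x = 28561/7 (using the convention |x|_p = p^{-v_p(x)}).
|28561/7|_13 = 1/28561

Step 1 — compute v_13(x) by factoring powers of 13 out of the numerator and denominator: v_13(28561/7) = 4. Step 2 — apply |x|_p = p^{-v_p(x)} = 13^{-4} = 1/28561.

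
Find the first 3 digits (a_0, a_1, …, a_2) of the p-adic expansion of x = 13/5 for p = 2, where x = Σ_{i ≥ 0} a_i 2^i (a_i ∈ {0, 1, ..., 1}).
(a_0, …, a_2) = (1, 0, 0)

v_2(13/5) = 0 (numerator and denominator both coprime to 2), so x ∈ ℤ_2^×. Compute digits iteratively via a_i = x_i mod 2, x_{i+1} = (x_i − a_i)/2, with x_0 = x:
  x_0 = 13/5;  a_0 = 1;  x_1 = (x_0 − 1)/2 = 4/5
  x_1 = 4/5;  a_1 = 0;  x_2 = (x_1 − 0)/2 = 2/5
  x_2 = 2/5;  a_2 = 0;  x_3 = (x_2 − 0)/2 = 1/5
Digits: (1, 0, 0).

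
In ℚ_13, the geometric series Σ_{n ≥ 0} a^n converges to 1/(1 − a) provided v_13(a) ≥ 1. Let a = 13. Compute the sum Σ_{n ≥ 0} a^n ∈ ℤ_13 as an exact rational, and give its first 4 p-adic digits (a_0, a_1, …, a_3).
Σ a^n = 1/(1 − a) = -1/12;  first 4 digits = (1, 1, 1, 1)

v_13(a) = 1 ≥ 1, so the series converges in ℤ_13 to 1/(1 − a) = 1/(1 − 13) = -1/12. Expand this rational in ℤ_13: compute digits iteratively via d_i = x_i mod 13, x_{i+1} = (x_i − d_i)/13. The first 4 digits are (1, 1, 1, 1).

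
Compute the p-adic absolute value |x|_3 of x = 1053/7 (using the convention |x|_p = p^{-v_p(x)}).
|1053/7|_3 = 1/81

Step 1 — compute v_3(x) by factoring powers of 3 out of the numerator and denominator: v_3(1053/7) = 4. Step 2 — apply |x|_p = p^{-v_p(x)} = 3^{-4} = 1/81.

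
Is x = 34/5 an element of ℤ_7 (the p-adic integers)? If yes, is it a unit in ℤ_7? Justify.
x ∈ ℤ_7^× (unit); v_7(x) = 0

ℤ_7 = {x ∈ ℚ_7 : v_7(x) ≥ 0} and ℤ_7^× = {x ∈ ℤ_7 : v_7(x) = 0}. Here v_7(34/5) = v_7(num) − v_7(den) = 0; compare against these criteria.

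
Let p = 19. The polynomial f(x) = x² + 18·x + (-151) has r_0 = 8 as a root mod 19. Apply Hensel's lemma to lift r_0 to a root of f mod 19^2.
r_1 = 293 (mod 361)

Hensel: r_{i+1} = r_i − f(r_i)·(f′(r_i))^{-1} mod 19^{i+2}, f′(x) = 2x + 18. Iterate:
  r_0 = 8 (mod 19)
  r_1 = 293 (mod 361)
Final: r = 293 satisfies f(r) ≡ 0 mod 19^2.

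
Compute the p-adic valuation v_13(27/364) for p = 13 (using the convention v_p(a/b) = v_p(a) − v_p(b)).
v_13(27/364) = -1

Factor powers of 13 from the numerator and denominator of the reduced fraction: 27 = 13^0 · 27 and 364 = 13^1 · 28. Apply v_p(a/b) = v_p(a) − v_p(b): v_13(27/364) = 0 − 1 = -1.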